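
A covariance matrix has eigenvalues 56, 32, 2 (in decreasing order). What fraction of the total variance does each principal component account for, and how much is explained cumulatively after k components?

Step 1 — total variance = trace(Sigma) = Σ λ_i = 56 + 32 + 2 = 90.

Step 2 — fraction explained by component i = λ_i / Σ λ:
  PC1: 56/90 = 0.6222
  PC2: 32/90 = 0.3556
  PC3: 2/90 = 0.0222

Step 3 — cumulative fraction after k components = (λ_1 + ... + λ_k) / Σ λ:
  k = 1: 56/90 = 0.6222
  k = 2: (56 + 32)/90 = 88/90 = 0.9778
  k = 3: (56 + 32 + 2)/90 = 90/90 = 1

Summary (fraction, with percent):

explained: PC1 0.6222 (62.22%), PC2 0.3556 (35.56%), PC3 0.0222 (2.22%);  cumulative: 0.6222, 0.9778, 1


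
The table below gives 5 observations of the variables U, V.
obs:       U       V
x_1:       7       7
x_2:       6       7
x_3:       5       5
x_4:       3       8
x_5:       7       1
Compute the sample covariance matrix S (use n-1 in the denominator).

Step 1 — column means:
  mean(U) = (7 + 6 + 5 + 3 + 7) / 5 = 28/5 = 5.6
  mean(V) = (7 + 7 + 5 + 8 + 1) / 5 = 28/5 = 5.6

Step 2 — sample covariance S[i,j] = (1/(n-1)) · Σ_k (x_{k,i} - mean_i) · (x_{k,j} - mean_j), with n-1 = 4.
  S[U,U] = ((1.4)·(1.4) + (0.4)·(0.4) + (-0.6)·(-0.6) + (-2.6)·(-2.6) + (1.4)·(1.4)) / 4 = 11.2/4 = 2.8
  S[U,V] = ((1.4)·(1.4) + (0.4)·(1.4) + (-0.6)·(-0.6) + (-2.6)·(2.4) + (1.4)·(-4.6)) / 4 = -9.8/4 = -2.45
  S[V,V] = ((1.4)·(1.4) + (1.4)·(1.4) + (-0.6)·(-0.6) + (2.4)·(2.4) + (-4.6)·(-4.6)) / 4 = 31.2/4 = 7.8

S is symmetric (S[j,i] = S[i,j]). Assembling:

S = [[2.8, -2.45],
 [-2.45, 7.8]]


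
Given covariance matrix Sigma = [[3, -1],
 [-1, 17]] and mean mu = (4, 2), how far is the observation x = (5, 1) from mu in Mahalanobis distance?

Step 1 — centre the observation: (x - mu) = (1, -1).

Step 2 — invert Sigma. det(Sigma) = 3·17 - (-1)² = 50.
  Sigma^{-1} = (1/det) · [[d, -b], [-b, a]] = [[0.34, 0.02],
 [0.02, 0.06]].

Step 3 — form the quadratic (x - mu)^T · Sigma^{-1} · (x - mu):
  Sigma^{-1} · (x - mu) = (0.32, -0.04).
  (x - mu)^T · [Sigma^{-1} · (x - mu)] = (1)·(0.32) + (-1)·(-0.04) = 0.36.

Step 4 — take square root: d = √(0.36) ≈ 0.6.

d(x, mu) = √(0.36) ≈ 0.6


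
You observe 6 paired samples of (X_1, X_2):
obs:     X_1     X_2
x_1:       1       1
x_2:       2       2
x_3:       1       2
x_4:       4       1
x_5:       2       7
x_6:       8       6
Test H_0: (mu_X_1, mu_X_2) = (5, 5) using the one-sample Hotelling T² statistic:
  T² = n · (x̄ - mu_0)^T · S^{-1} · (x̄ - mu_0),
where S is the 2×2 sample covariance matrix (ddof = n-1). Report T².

Step 1 — sample mean vector:
  mean(X_1) = (1 + 2 + 1 + 4 + 2 + 8) / 6 = 18/6 = 3
  mean(X_2) = (1 + 2 + 2 + 1 + 7 + 6) / 6 = 19/6 = 3.1667
  x̄ = (3, 3.1667),  deviation x̄ - mu_0 = (3, 3.1667) - (5, 5) = (-2, -1.8333).

Step 2 — sample covariance matrix, S[i,j] = (1/(n-1)) · Σ_k (x_{k,i} - mean_i) · (x_{k,j} - mean_j), divisor n-1 = 5:
  S[X_1,X_1] = ((-2)·(-2) + (-1)·(-1) + (-2)·(-2) + (1)·(1) + (-1)·(-1) + (5)·(5)) / 5 = 36/5 = 7.2
  S[X_1,X_2] = ((-2)·(-2.1667) + (-1)·(-1.1667) + (-2)·(-1.1667) + (1)·(-2.1667) + (-1)·(3.8333) + (5)·(2.8333)) / 5 = 16/5 = 3.2
  S[X_2,X_2] = ((-2.1667)·(-2.1667) + (-1.1667)·(-1.1667) + (-1.1667)·(-1.1667) + (-2.1667)·(-2.1667) + (3.8333)·(3.8333) + (2.8333)·(2.8333)) / 5 = 34.8333/5 = 6.9667
  S = [[7.2, 3.2],
 [3.2, 6.9667]].

Step 3 — invert S. det(S) = 7.2·6.9667 - (3.2)² = 39.92.
  S^{-1} = (1/det) · [[d, -b], [-b, a]] = [[0.1745, -0.0802],
 [-0.0802, 0.1804]].

Step 4 — quadratic form (x̄ - mu_0)^T · S^{-1} · (x̄ - mu_0):
  S^{-1} · (x̄ - mu_0) = (-0.2021, -0.1703),
  (x̄ - mu_0)^T · [...] = (-2)·(-0.2021) + (-1.8333)·(-0.1703) = 0.7164.

Step 5 — scale by n: T² = 6 · 0.7164 = 4.2986.

T² ≈ 4.2986


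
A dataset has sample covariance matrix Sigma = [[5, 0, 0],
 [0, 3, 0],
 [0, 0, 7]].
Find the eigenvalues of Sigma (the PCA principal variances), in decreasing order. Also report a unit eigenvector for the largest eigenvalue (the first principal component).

Step 1 — characteristic polynomial p(λ) = det(λI - Sigma) = λ³ - tr·λ² + c_1·λ - det, where tr = trace, c_1 = sum of the principal 2×2 minors, det = det(Sigma):
  tr = 5 + 3 + 7 = 15,
  c_1 = (5·3 - (0)²) + (5·7 - (0)²) + (3·7 - (0)²) = 15 + 35 + 21 = 71,
  det = 5·(3·7 - (0)²) - (0)·((0)·7 - (0)·(0)) + (0)·((0)·(0) - 3·(0)) = 5·(21) - (0)·(0) + (0)·(0) = 105.
  So p(λ) = λ³ - 15λ² + 71λ - 105.
Step 2 — look for an integer root (rational root theorem: any rational root is an integer divisor of 105). Testing λ = 3:
  p(3) = 27 - 135 + 213 - 105 = 0  ✓
  Dividing out (λ - 3): p(λ) = (λ - 3)(λ² - 12λ + 35).
Step 3 — remaining eigenvalues from the quadratic λ² - 12λ + 35 = 0:
  Δ = 12² - 4·35 = 144 - 140 = 4,  λ = (12 ± √4)/2 = (12 ± 2)/2 = 7 or 5.
  Sorted: λ_1 = 7,  λ_2 = 5,  λ_3 = 3  (check: sum = 15 = tr ✓).

Step 4 — unit eigenvector for λ_1 = 7: v spans the null space of (Sigma - λ_1 I), whose rows are
  r_1 = (-2, 0, 0),  r_2 = (0, -4, 0),  r_3 = (0, 0, 0).
  v is orthogonal to every row, so take v ∝ r_1 × r_2 = ((0)·(0) - (0)·(-4), (0)·(0) - (-2)·(0), (-2)·(-4) - (0)·(0)) = (0, 0, 8).
  Rescale (divide by 8): u = (0, 0, 1).
  ||u|| = √((0)² + (0)² + (1)²) = √(1) = 1,  v_1 = u/||u|| ≈ (0, 0, 1) (||v_1|| = 1).

λ_1 = 7,  λ_2 = 5,  λ_3 = 3;  v_1 ≈ (0, 0, 1)


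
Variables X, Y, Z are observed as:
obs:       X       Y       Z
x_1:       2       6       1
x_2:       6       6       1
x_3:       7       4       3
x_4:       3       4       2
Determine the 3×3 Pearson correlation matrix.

Step 1 — column means:
  mean(X) = (2 + 6 + 7 + 3) / 4 = 18/4 = 4.5
  mean(Y) = (6 + 6 + 4 + 4) / 4 = 20/4 = 5
  mean(Z) = (1 + 1 + 3 + 2) / 4 = 7/4 = 1.75

Step 2 — sample variances and covariances s[i,j] = (1/(n-1)) · Σ_k (x_{k,i} - mean_i) · (x_{k,j} - mean_j), with n-1 = 3:
  s[X,X] = ((-2.5)·(-2.5) + (1.5)·(1.5) + (2.5)·(2.5) + (-1.5)·(-1.5)) / 3 = 17/3 = 5.6667
  s[X,Y] = ((-2.5)·(1) + (1.5)·(1) + (2.5)·(-1) + (-1.5)·(-1)) / 3 = -2/3 = -0.6667
  s[X,Z] = ((-2.5)·(-0.75) + (1.5)·(-0.75) + (2.5)·(1.25) + (-1.5)·(0.25)) / 3 = 3.5/3 = 1.1667
  s[Y,Y] = ((1)·(1) + (1)·(1) + (-1)·(-1) + (-1)·(-1)) / 3 = 4/3 = 1.3333
  s[Y,Z] = ((1)·(-0.75) + (1)·(-0.75) + (-1)·(1.25) + (-1)·(0.25)) / 3 = -3/3 = -1
  s[Z,Z] = ((-0.75)·(-0.75) + (-0.75)·(-0.75) + (1.25)·(1.25) + (0.25)·(0.25)) / 3 = 2.75/3 = 0.9167
  Sample standard deviations s_i = √(s[i,i]):
  s(X) = √(5.6667) = 2.3805
  s(Y) = √(1.3333) = 1.1547
  s(Z) = √(0.9167) = 0.9574

Step 3 — r_{ij} = s_{ij} / (s_i · s_j):
  r[X,X] = 1 (diagonal).
  r[X,Y] = -0.6667 / (2.3805 · 1.1547) = -0.6667 / 2.7487 = -0.2425
  r[X,Z] = 1.1667 / (2.3805 · 0.9574) = 1.1667 / 2.2791 = 0.5119
  r[Y,Y] = 1 (diagonal).
  r[Y,Z] = -1 / (1.1547 · 0.9574) = -1 / 1.1055 = -0.9045
  r[Z,Z] = 1 (diagonal).

R is symmetric with unit diagonal. Assembling:

R = [[1, -0.2425, 0.5119],
 [-0.2425, 1, -0.9045],
 [0.5119, -0.9045, 1]]


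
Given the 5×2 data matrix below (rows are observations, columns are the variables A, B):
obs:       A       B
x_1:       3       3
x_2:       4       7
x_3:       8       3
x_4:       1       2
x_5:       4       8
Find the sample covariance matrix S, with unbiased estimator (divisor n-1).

Step 1 — column means:
  mean(A) = (3 + 4 + 8 + 1 + 4) / 5 = 20/5 = 4
  mean(B) = (3 + 7 + 3 + 2 + 8) / 5 = 23/5 = 4.6

Step 2 — sample covariance S[i,j] = (1/(n-1)) · Σ_k (x_{k,i} - mean_i) · (x_{k,j} - mean_j), with n-1 = 4.
  S[A,A] = ((-1)·(-1) + (0)·(0) + (4)·(4) + (-3)·(-3) + (0)·(0)) / 4 = 26/4 = 6.5
  S[A,B] = ((-1)·(-1.6) + (0)·(2.4) + (4)·(-1.6) + (-3)·(-2.6) + (0)·(3.4)) / 4 = 3/4 = 0.75
  S[B,B] = ((-1.6)·(-1.6) + (2.4)·(2.4) + (-1.6)·(-1.6) + (-2.6)·(-2.6) + (3.4)·(3.4)) / 4 = 29.2/4 = 7.3

S is symmetric (S[j,i] = S[i,j]). Assembling:

S = [[6.5, 0.75],
 [0.75, 7.3]]


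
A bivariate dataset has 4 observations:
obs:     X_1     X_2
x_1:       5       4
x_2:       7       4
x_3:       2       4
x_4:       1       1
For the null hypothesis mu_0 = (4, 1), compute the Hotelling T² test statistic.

Step 1 — sample mean vector:
  mean(X_1) = (5 + 7 + 2 + 1) / 4 = 15/4 = 3.75
  mean(X_2) = (4 + 4 + 4 + 1) / 4 = 13/4 = 3.25
  x̄ = (3.75, 3.25),  deviation x̄ - mu_0 = (3.75, 3.25) - (4, 1) = (-0.25, 2.25).

Step 2 — sample covariance matrix, S[i,j] = (1/(n-1)) · Σ_k (x_{k,i} - mean_i) · (x_{k,j} - mean_j), divisor n-1 = 3:
  S[X_1,X_1] = ((1.25)·(1.25) + (3.25)·(3.25) + (-1.75)·(-1.75) + (-2.75)·(-2.75)) / 3 = 22.75/3 = 7.5833
  S[X_1,X_2] = ((1.25)·(0.75) + (3.25)·(0.75) + (-1.75)·(0.75) + (-2.75)·(-2.25)) / 3 = 8.25/3 = 2.75
  S[X_2,X_2] = ((0.75)·(0.75) + (0.75)·(0.75) + (0.75)·(0.75) + (-2.25)·(-2.25)) / 3 = 6.75/3 = 2.25
  S = [[7.5833, 2.75],
 [2.75, 2.25]].

Step 3 — invert S. det(S) = 7.5833·2.25 - (2.75)² = 9.5.
  S^{-1} = (1/det) · [[d, -b], [-b, a]] = [[0.2368, -0.2895],
 [-0.2895, 0.7982]].

Step 4 — quadratic form (x̄ - mu_0)^T · S^{-1} · (x̄ - mu_0):
  S^{-1} · (x̄ - mu_0) = (-0.7105, 1.8684),
  (x̄ - mu_0)^T · [...] = (-0.25)·(-0.7105) + (2.25)·(1.8684) = 4.3816.

Step 5 — scale by n: T² = 4 · 4.3816 = 17.5263.

T² ≈ 17.5263


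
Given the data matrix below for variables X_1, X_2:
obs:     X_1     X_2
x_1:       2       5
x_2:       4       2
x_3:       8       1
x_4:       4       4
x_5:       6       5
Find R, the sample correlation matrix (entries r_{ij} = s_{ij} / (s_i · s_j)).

Step 1 — column means:
  mean(X_1) = (2 + 4 + 8 + 4 + 6) / 5 = 24/5 = 4.8
  mean(X_2) = (5 + 2 + 1 + 4 + 5) / 5 = 17/5 = 3.4

Step 2 — sample variances and covariances s[i,j] = (1/(n-1)) · Σ_k (x_{k,i} - mean_i) · (x_{k,j} - mean_j), with n-1 = 4:
  s[X_1,X_1] = ((-2.8)·(-2.8) + (-0.8)·(-0.8) + (3.2)·(3.2) + (-0.8)·(-0.8) + (1.2)·(1.2)) / 4 = 20.8/4 = 5.2
  s[X_1,X_2] = ((-2.8)·(1.6) + (-0.8)·(-1.4) + (3.2)·(-2.4) + (-0.8)·(0.6) + (1.2)·(1.6)) / 4 = -9.6/4 = -2.4
  s[X_2,X_2] = ((1.6)·(1.6) + (-1.4)·(-1.4) + (-2.4)·(-2.4) + (0.6)·(0.6) + (1.6)·(1.6)) / 4 = 13.2/4 = 3.3
  Sample standard deviations s_i = √(s[i,i]):
  s(X_1) = √(5.2) = 2.2804
  s(X_2) = √(3.3) = 1.8166

Step 3 — r_{ij} = s_{ij} / (s_i · s_j):
  r[X_1,X_1] = 1 (diagonal).
  r[X_1,X_2] = -2.4 / (2.2804 · 1.8166) = -2.4 / 4.1425 = -0.5794
  r[X_2,X_2] = 1 (diagonal).

R is symmetric with unit diagonal. Assembling:

R = [[1, -0.5794],
 [-0.5794, 1]]


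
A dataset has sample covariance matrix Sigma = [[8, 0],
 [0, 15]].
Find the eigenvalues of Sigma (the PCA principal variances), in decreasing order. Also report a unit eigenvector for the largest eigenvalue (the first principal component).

Step 1 — characteristic polynomial of 2×2 Sigma:
  det(Sigma - λI) = λ² - trace · λ + det = 0.
  trace = 8 + 15 = 23, det = 8·15 - (0)² = 120.
Step 2 — discriminant:
  Δ = trace² - 4·det = 529 - 480 = 49.
Step 3 — eigenvalues:
  λ = (trace ± √Δ)/2 = (23 ± 7)/2,
  λ_1 = 15,  λ_2 = 8.

Step 4 — unit eigenvector for λ_1: Sigma is diagonal, so its eigenvectors are the coordinate axes. λ_1 = 15 is the diagonal entry on the second coordinate axis, hence
  v_1 = (0, 1) (||v_1|| = 1).

λ_1 = 15,  λ_2 = 8;  v_1 ≈ (0, 1)


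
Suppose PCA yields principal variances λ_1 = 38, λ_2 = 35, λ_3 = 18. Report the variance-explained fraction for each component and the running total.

Step 1 — total variance = trace(Sigma) = Σ λ_i = 38 + 35 + 18 = 91.

Step 2 — fraction explained by component i = λ_i / Σ λ:
  PC1: 38/91 = 0.4176
  PC2: 35/91 = 0.3846
  PC3: 18/91 = 0.1978

Step 3 — cumulative fraction after k components = (λ_1 + ... + λ_k) / Σ λ:
  k = 1: 38/91 = 0.4176
  k = 2: (38 + 35)/91 = 73/91 = 0.8022
  k = 3: (38 + 35 + 18)/91 = 91/91 = 1

Summary (fraction, with percent):

explained: PC1 0.4176 (41.76%), PC2 0.3846 (38.46%), PC3 0.1978 (19.78%);  cumulative: 0.4176, 0.8022, 1


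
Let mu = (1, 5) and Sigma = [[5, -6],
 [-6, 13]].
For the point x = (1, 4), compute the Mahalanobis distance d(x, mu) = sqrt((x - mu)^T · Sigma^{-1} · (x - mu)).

Step 1 — centre the observation: (x - mu) = (0, -1).

Step 2 — invert Sigma. det(Sigma) = 5·13 - (-6)² = 29.
  Sigma^{-1} = (1/det) · [[d, -b], [-b, a]] = [[0.4483, 0.2069],
 [0.2069, 0.1724]].

Step 3 — form the quadratic (x - mu)^T · Sigma^{-1} · (x - mu):
  Sigma^{-1} · (x - mu) = (-0.2069, -0.1724).
  (x - mu)^T · [Sigma^{-1} · (x - mu)] = (0)·(-0.2069) + (-1)·(-0.1724) = 0.1724.

Step 4 — take square root: d = √(0.1724) ≈ 0.4152.

d(x, mu) = √(0.1724) ≈ 0.4152


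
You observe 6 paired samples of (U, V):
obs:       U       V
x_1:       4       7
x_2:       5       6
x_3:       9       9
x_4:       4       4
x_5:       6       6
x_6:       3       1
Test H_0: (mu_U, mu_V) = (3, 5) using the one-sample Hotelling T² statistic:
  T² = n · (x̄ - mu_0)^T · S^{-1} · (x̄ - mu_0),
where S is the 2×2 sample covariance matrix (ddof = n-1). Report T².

Step 1 — sample mean vector:
  mean(U) = (4 + 5 + 9 + 4 + 6 + 3) / 6 = 31/6 = 5.1667
  mean(V) = (7 + 6 + 9 + 4 + 6 + 1) / 6 = 33/6 = 5.5
  x̄ = (5.1667, 5.5),  deviation x̄ - mu_0 = (5.1667, 5.5) - (3, 5) = (2.1667, 0.5).

Step 2 — sample covariance matrix, S[i,j] = (1/(n-1)) · Σ_k (x_{k,i} - mean_i) · (x_{k,j} - mean_j), divisor n-1 = 5:
  S[U,U] = ((-1.1667)·(-1.1667) + (-0.1667)·(-0.1667) + (3.8333)·(3.8333) + (-1.1667)·(-1.1667) + (0.8333)·(0.8333) + (-2.1667)·(-2.1667)) / 5 = 22.8333/5 = 4.5667
  S[U,V] = ((-1.1667)·(1.5) + (-0.1667)·(0.5) + (3.8333)·(3.5) + (-1.1667)·(-1.5) + (0.8333)·(0.5) + (-2.1667)·(-4.5)) / 5 = 23.5/5 = 4.7
  S[V,V] = ((1.5)·(1.5) + (0.5)·(0.5) + (3.5)·(3.5) + (-1.5)·(-1.5) + (0.5)·(0.5) + (-4.5)·(-4.5)) / 5 = 37.5/5 = 7.5
  S = [[4.5667, 4.7],
 [4.7, 7.5]].

Step 3 — invert S. det(S) = 4.5667·7.5 - (4.7)² = 12.16.
  S^{-1} = (1/det) · [[d, -b], [-b, a]] = [[0.6168, -0.3865],
 [-0.3865, 0.3755]].

Step 4 — quadratic form (x̄ - mu_0)^T · S^{-1} · (x̄ - mu_0):
  S^{-1} · (x̄ - mu_0) = (1.1431, -0.6497),
  (x̄ - mu_0)^T · [...] = (2.1667)·(1.1431) + (0.5)·(-0.6497) = 2.1519.

Step 5 — scale by n: T² = 6 · 2.1519 = 12.9112.

T² ≈ 12.9112


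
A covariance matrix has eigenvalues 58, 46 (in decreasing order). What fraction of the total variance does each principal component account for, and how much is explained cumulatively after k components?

Step 1 — total variance = trace(Sigma) = Σ λ_i = 58 + 46 = 104.

Step 2 — fraction explained by component i = λ_i / Σ λ:
  PC1: 58/104 = 0.5577
  PC2: 46/104 = 0.4423

Step 3 — cumulative fraction after k components = (λ_1 + ... + λ_k) / Σ λ:
  k = 1: 58/104 = 0.5577
  k = 2: (58 + 46)/104 = 104/104 = 1

Summary (fraction, with percent):

explained: PC1 0.5577 (55.77%), PC2 0.4423 (44.23%);  cumulative: 0.5577, 1


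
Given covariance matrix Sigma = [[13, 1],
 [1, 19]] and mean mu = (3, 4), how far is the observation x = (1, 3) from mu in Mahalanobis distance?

Step 1 — centre the observation: (x - mu) = (-2, -1).

Step 2 — invert Sigma. det(Sigma) = 13·19 - (1)² = 246.
  Sigma^{-1} = (1/det) · [[d, -b], [-b, a]] = [[0.0772, -0.0041],
 [-0.0041, 0.0528]].

Step 3 — form the quadratic (x - mu)^T · Sigma^{-1} · (x - mu):
  Sigma^{-1} · (x - mu) = (-0.1504, -0.0447).
  (x - mu)^T · [Sigma^{-1} · (x - mu)] = (-2)·(-0.1504) + (-1)·(-0.0447) = 0.3455.

Step 4 — take square root: d = √(0.3455) ≈ 0.5878.

d(x, mu) = √(0.3455) ≈ 0.5878


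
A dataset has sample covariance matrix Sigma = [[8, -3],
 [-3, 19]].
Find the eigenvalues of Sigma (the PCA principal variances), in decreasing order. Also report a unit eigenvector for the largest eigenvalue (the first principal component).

Step 1 — characteristic polynomial of 2×2 Sigma:
  det(Sigma - λI) = λ² - trace · λ + det = 0.
  trace = 8 + 19 = 27, det = 8·19 - (-3)² = 143.
Step 2 — discriminant:
  Δ = trace² - 4·det = 729 - 572 = 157.
Step 3 — eigenvalues:
  λ = (trace ± √Δ)/2 = (27 ± 12.53)/2,
  λ_1 = 19.765,  λ_2 = 7.235.

Step 4 — unit eigenvector for λ_1: solve (Sigma - λ_1 I)v = 0. First row:
  (8 - 19.765)·v_x + (-3)·v_y = 0, i.e. (-11.765)·v_x + (-3)·v_y = 0,
  so v ∝ (b, λ_1 - a) = (-3, 11.765); multiply by -1 so the first entry is positive: u = (3, -11.765).
  ||u|| = √((3)² + (-11.765)²) = √(147.4148) ≈ 12.1414,
  v_1 = u/||u|| ≈ (0.2471, -0.969) (||v_1|| = 1).

λ_1 = 19.765,  λ_2 = 7.235;  v_1 ≈ (0.2471, -0.969)


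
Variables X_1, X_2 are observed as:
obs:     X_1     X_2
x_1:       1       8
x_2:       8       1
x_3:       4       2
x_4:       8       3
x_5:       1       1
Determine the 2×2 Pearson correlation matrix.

Step 1 — column means:
  mean(X_1) = (1 + 8 + 4 + 8 + 1) / 5 = 22/5 = 4.4
  mean(X_2) = (8 + 1 + 2 + 3 + 1) / 5 = 15/5 = 3

Step 2 — sample variances and covariances s[i,j] = (1/(n-1)) · Σ_k (x_{k,i} - mean_i) · (x_{k,j} - mean_j), with n-1 = 4:
  s[X_1,X_1] = ((-3.4)·(-3.4) + (3.6)·(3.6) + (-0.4)·(-0.4) + (3.6)·(3.6) + (-3.4)·(-3.4)) / 4 = 49.2/4 = 12.3
  s[X_1,X_2] = ((-3.4)·(5) + (3.6)·(-2) + (-0.4)·(-1) + (3.6)·(0) + (-3.4)·(-2)) / 4 = -17/4 = -4.25
  s[X_2,X_2] = ((5)·(5) + (-2)·(-2) + (-1)·(-1) + (0)·(0) + (-2)·(-2)) / 4 = 34/4 = 8.5
  Sample standard deviations s_i = √(s[i,i]):
  s(X_1) = √(12.3) = 3.5071
  s(X_2) = √(8.5) = 2.9155

Step 3 — r_{ij} = s_{ij} / (s_i · s_j):
  r[X_1,X_1] = 1 (diagonal).
  r[X_1,X_2] = -4.25 / (3.5071 · 2.9155) = -4.25 / 10.225 = -0.4156
  r[X_2,X_2] = 1 (diagonal).

R is symmetric with unit diagonal. Assembling:

R = [[1, -0.4156],
 [-0.4156, 1]]


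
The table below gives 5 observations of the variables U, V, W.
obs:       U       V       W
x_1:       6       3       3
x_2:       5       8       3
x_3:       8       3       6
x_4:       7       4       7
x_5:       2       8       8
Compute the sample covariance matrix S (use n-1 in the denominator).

Step 1 — column means:
  mean(U) = (6 + 5 + 8 + 7 + 2) / 5 = 28/5 = 5.6
  mean(V) = (3 + 8 + 3 + 4 + 8) / 5 = 26/5 = 5.2
  mean(W) = (3 + 3 + 6 + 7 + 8) / 5 = 27/5 = 5.4

Step 2 — sample covariance S[i,j] = (1/(n-1)) · Σ_k (x_{k,i} - mean_i) · (x_{k,j} - mean_j), with n-1 = 4.
  S[U,U] = ((0.4)·(0.4) + (-0.6)·(-0.6) + (2.4)·(2.4) + (1.4)·(1.4) + (-3.6)·(-3.6)) / 4 = 21.2/4 = 5.3
  S[U,V] = ((0.4)·(-2.2) + (-0.6)·(2.8) + (2.4)·(-2.2) + (1.4)·(-1.2) + (-3.6)·(2.8)) / 4 = -19.6/4 = -4.9
  S[U,W] = ((0.4)·(-2.4) + (-0.6)·(-2.4) + (2.4)·(0.6) + (1.4)·(1.6) + (-3.6)·(2.6)) / 4 = -5.2/4 = -1.3
  S[V,V] = ((-2.2)·(-2.2) + (2.8)·(2.8) + (-2.2)·(-2.2) + (-1.2)·(-1.2) + (2.8)·(2.8)) / 4 = 26.8/4 = 6.7
  S[V,W] = ((-2.2)·(-2.4) + (2.8)·(-2.4) + (-2.2)·(0.6) + (-1.2)·(1.6) + (2.8)·(2.6)) / 4 = 2.6/4 = 0.65
  S[W,W] = ((-2.4)·(-2.4) + (-2.4)·(-2.4) + (0.6)·(0.6) + (1.6)·(1.6) + (2.6)·(2.6)) / 4 = 21.2/4 = 5.3

S is symmetric (S[j,i] = S[i,j]). Assembling:

S = [[5.3, -4.9, -1.3],
 [-4.9, 6.7, 0.65],
 [-1.3, 0.65, 5.3]]


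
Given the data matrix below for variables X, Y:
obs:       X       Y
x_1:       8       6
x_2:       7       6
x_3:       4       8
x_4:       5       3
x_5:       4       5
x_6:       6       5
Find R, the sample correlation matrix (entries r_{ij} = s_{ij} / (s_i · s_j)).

Step 1 — column means:
  mean(X) = (8 + 7 + 4 + 5 + 4 + 6) / 6 = 34/6 = 5.6667
  mean(Y) = (6 + 6 + 8 + 3 + 5 + 5) / 6 = 33/6 = 5.5

Step 2 — sample variances and covariances s[i,j] = (1/(n-1)) · Σ_k (x_{k,i} - mean_i) · (x_{k,j} - mean_j), with n-1 = 5:
  s[X,X] = ((2.3333)·(2.3333) + (1.3333)·(1.3333) + (-1.6667)·(-1.6667) + (-0.6667)·(-0.6667) + (-1.6667)·(-1.6667) + (0.3333)·(0.3333)) / 5 = 13.3333/5 = 2.6667
  s[X,Y] = ((2.3333)·(0.5) + (1.3333)·(0.5) + (-1.6667)·(2.5) + (-0.6667)·(-2.5) + (-1.6667)·(-0.5) + (0.3333)·(-0.5)) / 5 = 0/5 = 0
  s[Y,Y] = ((0.5)·(0.5) + (0.5)·(0.5) + (2.5)·(2.5) + (-2.5)·(-2.5) + (-0.5)·(-0.5) + (-0.5)·(-0.5)) / 5 = 13.5/5 = 2.7
  Sample standard deviations s_i = √(s[i,i]):
  s(X) = √(2.6667) = 1.633
  s(Y) = √(2.7) = 1.6432

Step 3 — r_{ij} = s_{ij} / (s_i · s_j):
  r[X,X] = 1 (diagonal).
  r[X,Y] = 0 / (1.633 · 1.6432) = 0 / 2.6833 = 0
  r[Y,Y] = 1 (diagonal).

R is symmetric with unit diagonal. Assembling:

R = [[1, 0],
 [0, 1]]


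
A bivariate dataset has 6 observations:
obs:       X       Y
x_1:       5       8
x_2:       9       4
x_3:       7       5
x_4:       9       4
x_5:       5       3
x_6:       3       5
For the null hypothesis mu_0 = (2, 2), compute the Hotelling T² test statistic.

Step 1 — sample mean vector:
  mean(X) = (5 + 9 + 7 + 9 + 5 + 3) / 6 = 38/6 = 6.3333
  mean(Y) = (8 + 4 + 5 + 4 + 3 + 5) / 6 = 29/6 = 4.8333
  x̄ = (6.3333, 4.8333),  deviation x̄ - mu_0 = (6.3333, 4.8333) - (2, 2) = (4.3333, 2.8333).

Step 2 — sample covariance matrix, S[i,j] = (1/(n-1)) · Σ_k (x_{k,i} - mean_i) · (x_{k,j} - mean_j), divisor n-1 = 5:
  S[X,X] = ((-1.3333)·(-1.3333) + (2.6667)·(2.6667) + (0.6667)·(0.6667) + (2.6667)·(2.6667) + (-1.3333)·(-1.3333) + (-3.3333)·(-3.3333)) / 5 = 29.3333/5 = 5.8667
  S[X,Y] = ((-1.3333)·(3.1667) + (2.6667)·(-0.8333) + (0.6667)·(0.1667) + (2.6667)·(-0.8333) + (-1.3333)·(-1.8333) + (-3.3333)·(0.1667)) / 5 = -6.6667/5 = -1.3333
  S[Y,Y] = ((3.1667)·(3.1667) + (-0.8333)·(-0.8333) + (0.1667)·(0.1667) + (-0.8333)·(-0.8333) + (-1.8333)·(-1.8333) + (0.1667)·(0.1667)) / 5 = 14.8333/5 = 2.9667
  S = [[5.8667, -1.3333],
 [-1.3333, 2.9667]].

Step 3 — invert S. det(S) = 5.8667·2.9667 - (-1.3333)² = 15.6267.
  S^{-1} = (1/det) · [[d, -b], [-b, a]] = [[0.1898, 0.0853],
 [0.0853, 0.3754]].

Step 4 — quadratic form (x̄ - mu_0)^T · S^{-1} · (x̄ - mu_0):
  S^{-1} · (x̄ - mu_0) = (1.0644, 1.4334),
  (x̄ - mu_0)^T · [...] = (4.3333)·(1.0644) + (2.8333)·(1.4334) = 8.6739.

Step 5 — scale by n: T² = 6 · 8.6739 = 52.0435.

T² ≈ 52.0435


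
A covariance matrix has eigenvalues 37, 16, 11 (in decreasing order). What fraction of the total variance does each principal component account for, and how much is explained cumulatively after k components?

Step 1 — total variance = trace(Sigma) = Σ λ_i = 37 + 16 + 11 = 64.

Step 2 — fraction explained by component i = λ_i / Σ λ:
  PC1: 37/64 = 0.5781
  PC2: 16/64 = 0.25
  PC3: 11/64 = 0.1719

Step 3 — cumulative fraction after k components = (λ_1 + ... + λ_k) / Σ λ:
  k = 1: 37/64 = 0.5781
  k = 2: (37 + 16)/64 = 53/64 = 0.8281
  k = 3: (37 + 16 + 11)/64 = 64/64 = 1

Summary (fraction, with percent):

explained: PC1 0.5781 (57.81%), PC2 0.25 (25%), PC3 0.1719 (17.19%);  cumulative: 0.5781, 0.8281, 1


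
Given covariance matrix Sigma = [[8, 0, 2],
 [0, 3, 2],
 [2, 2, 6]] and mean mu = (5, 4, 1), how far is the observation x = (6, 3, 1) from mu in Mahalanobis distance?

Step 1 — centre the observation: (x - mu) = (1, -1, 0).

Step 2 — invert Sigma (cofactor / det for 3×3, or solve directly):
  Sigma^{-1} = [[0.14, 0.04, -0.06],
 [0.04, 0.44, -0.16],
 [-0.06, -0.16, 0.24]].

Step 3 — form the quadratic (x - mu)^T · Sigma^{-1} · (x - mu):
  Sigma^{-1} · (x - mu) = (0.1, -0.4, 0.1).
  (x - mu)^T · [Sigma^{-1} · (x - mu)] = (1)·(0.1) + (-1)·(-0.4) + (0)·(0.1) = 0.5.

Step 4 — take square root: d = √(0.5) ≈ 0.7071.

d(x, mu) = √(0.5) ≈ 0.7071


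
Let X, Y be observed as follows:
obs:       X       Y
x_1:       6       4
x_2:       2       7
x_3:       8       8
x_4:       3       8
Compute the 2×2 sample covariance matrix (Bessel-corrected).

Step 1 — column means:
  mean(X) = (6 + 2 + 8 + 3) / 4 = 19/4 = 4.75
  mean(Y) = (4 + 7 + 8 + 8) / 4 = 27/4 = 6.75

Step 2 — sample covariance S[i,j] = (1/(n-1)) · Σ_k (x_{k,i} - mean_i) · (x_{k,j} - mean_j), with n-1 = 3.
  S[X,X] = ((1.25)·(1.25) + (-2.75)·(-2.75) + (3.25)·(3.25) + (-1.75)·(-1.75)) / 3 = 22.75/3 = 7.5833
  S[X,Y] = ((1.25)·(-2.75) + (-2.75)·(0.25) + (3.25)·(1.25) + (-1.75)·(1.25)) / 3 = -2.25/3 = -0.75
  S[Y,Y] = ((-2.75)·(-2.75) + (0.25)·(0.25) + (1.25)·(1.25) + (1.25)·(1.25)) / 3 = 10.75/3 = 3.5833

S is symmetric (S[j,i] = S[i,j]). Assembling:

S = [[7.5833, -0.75],
 [-0.75, 3.5833]]


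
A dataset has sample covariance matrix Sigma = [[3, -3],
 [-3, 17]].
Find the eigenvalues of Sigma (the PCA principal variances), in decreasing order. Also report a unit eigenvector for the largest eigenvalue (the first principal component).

Step 1 — characteristic polynomial of 2×2 Sigma:
  det(Sigma - λI) = λ² - trace · λ + det = 0.
  trace = 3 + 17 = 20, det = 3·17 - (-3)² = 42.
Step 2 — discriminant:
  Δ = trace² - 4·det = 400 - 168 = 232.
Step 3 — eigenvalues:
  λ = (trace ± √Δ)/2 = (20 ± 15.2315)/2,
  λ_1 = 17.6158,  λ_2 = 2.3842.

Step 4 — unit eigenvector for λ_1: solve (Sigma - λ_1 I)v = 0. First row:
  (3 - 17.6158)·v_x + (-3)·v_y = 0, i.e. (-14.6158)·v_x + (-3)·v_y = 0,
  so v ∝ (b, λ_1 - a) = (-3, 14.6158); multiply by -1 so the first entry is positive: u = (3, -14.6158).
  ||u|| = √((3)² + (-14.6158)²) = √(222.6208) ≈ 14.9205,
  v_1 = u/||u|| ≈ (0.2011, -0.9796) (||v_1|| = 1).

λ_1 = 17.6158,  λ_2 = 2.3842;  v_1 ≈ (0.2011, -0.9796)


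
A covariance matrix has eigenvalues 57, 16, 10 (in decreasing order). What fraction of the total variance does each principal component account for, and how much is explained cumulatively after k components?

Step 1 — total variance = trace(Sigma) = Σ λ_i = 57 + 16 + 10 = 83.

Step 2 — fraction explained by component i = λ_i / Σ λ:
  PC1: 57/83 = 0.6867
  PC2: 16/83 = 0.1928
  PC3: 10/83 = 0.1205

Step 3 — cumulative fraction after k components = (λ_1 + ... + λ_k) / Σ λ:
  k = 1: 57/83 = 0.6867
  k = 2: (57 + 16)/83 = 73/83 = 0.8795
  k = 3: (57 + 16 + 10)/83 = 83/83 = 1

Summary (fraction, with percent):

explained: PC1 0.6867 (68.67%), PC2 0.1928 (19.28%), PC3 0.1205 (12.05%);  cumulative: 0.6867, 0.8795, 1


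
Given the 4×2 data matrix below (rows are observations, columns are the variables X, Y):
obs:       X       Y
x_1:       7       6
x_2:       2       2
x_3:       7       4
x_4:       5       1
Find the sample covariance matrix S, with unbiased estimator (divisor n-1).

Step 1 — column means:
  mean(X) = (7 + 2 + 7 + 5) / 4 = 21/4 = 5.25
  mean(Y) = (6 + 2 + 4 + 1) / 4 = 13/4 = 3.25

Step 2 — sample covariance S[i,j] = (1/(n-1)) · Σ_k (x_{k,i} - mean_i) · (x_{k,j} - mean_j), with n-1 = 3.
  S[X,X] = ((1.75)·(1.75) + (-3.25)·(-3.25) + (1.75)·(1.75) + (-0.25)·(-0.25)) / 3 = 16.75/3 = 5.5833
  S[X,Y] = ((1.75)·(2.75) + (-3.25)·(-1.25) + (1.75)·(0.75) + (-0.25)·(-2.25)) / 3 = 10.75/3 = 3.5833
  S[Y,Y] = ((2.75)·(2.75) + (-1.25)·(-1.25) + (0.75)·(0.75) + (-2.25)·(-2.25)) / 3 = 14.75/3 = 4.9167

S is symmetric (S[j,i] = S[i,j]). Assembling:

S = [[5.5833, 3.5833],
 [3.5833, 4.9167]]


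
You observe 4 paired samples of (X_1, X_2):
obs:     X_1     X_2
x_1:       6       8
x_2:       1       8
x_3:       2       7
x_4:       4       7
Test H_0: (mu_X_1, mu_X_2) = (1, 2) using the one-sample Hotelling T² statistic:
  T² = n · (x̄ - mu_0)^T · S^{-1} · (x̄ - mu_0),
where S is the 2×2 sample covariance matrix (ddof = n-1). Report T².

Step 1 — sample mean vector:
  mean(X_1) = (6 + 1 + 2 + 4) / 4 = 13/4 = 3.25
  mean(X_2) = (8 + 8 + 7 + 7) / 4 = 30/4 = 7.5
  x̄ = (3.25, 7.5),  deviation x̄ - mu_0 = (3.25, 7.5) - (1, 2) = (2.25, 5.5).

Step 2 — sample covariance matrix, S[i,j] = (1/(n-1)) · Σ_k (x_{k,i} - mean_i) · (x_{k,j} - mean_j), divisor n-1 = 3:
  S[X_1,X_1] = ((2.75)·(2.75) + (-2.25)·(-2.25) + (-1.25)·(-1.25) + (0.75)·(0.75)) / 3 = 14.75/3 = 4.9167
  S[X_1,X_2] = ((2.75)·(0.5) + (-2.25)·(0.5) + (-1.25)·(-0.5) + (0.75)·(-0.5)) / 3 = 0.5/3 = 0.1667
  S[X_2,X_2] = ((0.5)·(0.5) + (0.5)·(0.5) + (-0.5)·(-0.5) + (-0.5)·(-0.5)) / 3 = 1/3 = 0.3333
  S = [[4.9167, 0.1667],
 [0.1667, 0.3333]].

Step 3 — invert S. det(S) = 4.9167·0.3333 - (0.1667)² = 1.6111.
  S^{-1} = (1/det) · [[d, -b], [-b, a]] = [[0.2069, -0.1034],
 [-0.1034, 3.0517]].

Step 4 — quadratic form (x̄ - mu_0)^T · S^{-1} · (x̄ - mu_0):
  S^{-1} · (x̄ - mu_0) = (-0.1034, 16.5517),
  (x̄ - mu_0)^T · [...] = (2.25)·(-0.1034) + (5.5)·(16.5517) = 90.8017.

Step 5 — scale by n: T² = 4 · 90.8017 = 363.2069.

T² ≈ 363.2069


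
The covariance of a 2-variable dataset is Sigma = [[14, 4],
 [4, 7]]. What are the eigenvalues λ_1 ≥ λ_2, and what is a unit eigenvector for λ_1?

Step 1 — characteristic polynomial of 2×2 Sigma:
  det(Sigma - λI) = λ² - trace · λ + det = 0.
  trace = 14 + 7 = 21, det = 14·7 - (4)² = 82.
Step 2 — discriminant:
  Δ = trace² - 4·det = 441 - 328 = 113.
Step 3 — eigenvalues:
  λ = (trace ± √Δ)/2 = (21 ± 10.6301)/2,
  λ_1 = 15.8151,  λ_2 = 5.1849.

Step 4 — unit eigenvector for λ_1: solve (Sigma - λ_1 I)v = 0. First row:
  (14 - 15.8151)·v_x + (4)·v_y = 0, i.e. (-1.8151)·v_x + (4)·v_y = 0,
  so v ∝ (b, λ_1 - a) = (4, 1.8151) = u.
  ||u|| = √((4)² + (1.8151)²) = √(19.2945) ≈ 4.3925,
  v_1 = u/||u|| ≈ (0.9106, 0.4132) (||v_1|| = 1).

λ_1 = 15.8151,  λ_2 = 5.1849;  v_1 ≈ (0.9106, 0.4132)


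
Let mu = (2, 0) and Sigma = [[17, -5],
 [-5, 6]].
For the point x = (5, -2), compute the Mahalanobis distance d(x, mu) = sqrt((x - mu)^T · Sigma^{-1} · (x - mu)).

Step 1 — centre the observation: (x - mu) = (3, -2).

Step 2 — invert Sigma. det(Sigma) = 17·6 - (-5)² = 77.
  Sigma^{-1} = (1/det) · [[d, -b], [-b, a]] = [[0.0779, 0.0649],
 [0.0649, 0.2208]].

Step 3 — form the quadratic (x - mu)^T · Sigma^{-1} · (x - mu):
  Sigma^{-1} · (x - mu) = (0.1039, -0.2468).
  (x - mu)^T · [Sigma^{-1} · (x - mu)] = (3)·(0.1039) + (-2)·(-0.2468) = 0.8052.

Step 4 — take square root: d = √(0.8052) ≈ 0.8973.

d(x, mu) = √(0.8052) ≈ 0.8973


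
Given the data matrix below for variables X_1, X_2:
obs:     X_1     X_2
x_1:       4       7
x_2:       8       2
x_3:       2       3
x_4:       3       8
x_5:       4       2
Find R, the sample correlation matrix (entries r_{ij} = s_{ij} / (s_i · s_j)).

Step 1 — column means:
  mean(X_1) = (4 + 8 + 2 + 3 + 4) / 5 = 21/5 = 4.2
  mean(X_2) = (7 + 2 + 3 + 8 + 2) / 5 = 22/5 = 4.4

Step 2 — sample variances and covariances s[i,j] = (1/(n-1)) · Σ_k (x_{k,i} - mean_i) · (x_{k,j} - mean_j), with n-1 = 4:
  s[X_1,X_1] = ((-0.2)·(-0.2) + (3.8)·(3.8) + (-2.2)·(-2.2) + (-1.2)·(-1.2) + (-0.2)·(-0.2)) / 4 = 20.8/4 = 5.2
  s[X_1,X_2] = ((-0.2)·(2.6) + (3.8)·(-2.4) + (-2.2)·(-1.4) + (-1.2)·(3.6) + (-0.2)·(-2.4)) / 4 = -10.4/4 = -2.6
  s[X_2,X_2] = ((2.6)·(2.6) + (-2.4)·(-2.4) + (-1.4)·(-1.4) + (3.6)·(3.6) + (-2.4)·(-2.4)) / 4 = 33.2/4 = 8.3
  Sample standard deviations s_i = √(s[i,i]):
  s(X_1) = √(5.2) = 2.2804
  s(X_2) = √(8.3) = 2.881

Step 3 — r_{ij} = s_{ij} / (s_i · s_j):
  r[X_1,X_1] = 1 (diagonal).
  r[X_1,X_2] = -2.6 / (2.2804 · 2.881) = -2.6 / 6.5696 = -0.3958
  r[X_2,X_2] = 1 (diagonal).

R is symmetric with unit diagonal. Assembling:

R = [[1, -0.3958],
 [-0.3958, 1]]


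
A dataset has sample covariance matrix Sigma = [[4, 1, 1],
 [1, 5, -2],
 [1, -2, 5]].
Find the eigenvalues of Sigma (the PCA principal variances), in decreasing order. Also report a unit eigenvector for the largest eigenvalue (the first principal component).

Step 1 — characteristic polynomial p(λ) = det(λI - Sigma) = λ³ - tr·λ² + c_1·λ - det, where tr = trace, c_1 = sum of the principal 2×2 minors, det = det(Sigma):
  tr = 4 + 5 + 5 = 14,
  c_1 = (4·5 - (1)²) + (4·5 - (1)²) + (5·5 - (-2)²) = 19 + 19 + 21 = 59,
  det = 4·(5·5 - (-2)²) - (1)·((1)·5 - (-2)·(1)) + (1)·((1)·(-2) - 5·(1)) = 4·(21) - (1)·(7) + (1)·(-7) = 70.
  So p(λ) = λ³ - 14λ² + 59λ - 70.
Step 2 — look for an integer root (rational root theorem: any rational root is an integer divisor of 70). Testing λ = 2:
  p(2) = 8 - 56 + 118 - 70 = 0  ✓
  Dividing out (λ - 2): p(λ) = (λ - 2)(λ² - 12λ + 35).
Step 3 — remaining eigenvalues from the quadratic λ² - 12λ + 35 = 0:
  Δ = 12² - 4·35 = 144 - 140 = 4,  λ = (12 ± √4)/2 = (12 ± 2)/2 = 7 or 5.
  Sorted: λ_1 = 7,  λ_2 = 5,  λ_3 = 2  (check: sum = 14 = tr ✓).

Step 4 — unit eigenvector for λ_1 = 7: v spans the null space of (Sigma - λ_1 I), whose rows are
  r_1 = (-3, 1, 1),  r_2 = (1, -2, -2),  r_3 = (1, -2, -2).
  v is orthogonal to every row, so take v ∝ r_1 × r_2 = ((1)·(-2) - (1)·(-2), (1)·(1) - (-3)·(-2), (-3)·(-2) - (1)·(1)) = (0, -5, 5).
  Rescale (divide by 5; multiply by -1 so the first nonzero entry is positive): u = (0, 1, -1).
  ||u|| = √((0)² + (1)² + (-1)²) = √(2) ≈ 1.4142,  v_1 = u/||u|| ≈ (0, 0.7071, -0.7071) (||v_1|| = 1).

λ_1 = 7,  λ_2 = 5,  λ_3 = 2;  v_1 ≈ (0, 0.7071, -0.7071)


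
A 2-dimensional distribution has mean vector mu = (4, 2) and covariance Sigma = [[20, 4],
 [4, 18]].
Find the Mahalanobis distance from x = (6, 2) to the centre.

Step 1 — centre the observation: (x - mu) = (2, 0).

Step 2 — invert Sigma. det(Sigma) = 20·18 - (4)² = 344.
  Sigma^{-1} = (1/det) · [[d, -b], [-b, a]] = [[0.0523, -0.0116],
 [-0.0116, 0.0581]].

Step 3 — form the quadratic (x - mu)^T · Sigma^{-1} · (x - mu):
  Sigma^{-1} · (x - mu) = (0.1047, -0.0233).
  (x - mu)^T · [Sigma^{-1} · (x - mu)] = (2)·(0.1047) + (0)·(-0.0233) = 0.2093.

Step 4 — take square root: d = √(0.2093) ≈ 0.4575.

d(x, mu) = √(0.2093) ≈ 0.4575


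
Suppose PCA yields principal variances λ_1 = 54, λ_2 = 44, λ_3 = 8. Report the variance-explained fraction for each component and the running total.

Step 1 — total variance = trace(Sigma) = Σ λ_i = 54 + 44 + 8 = 106.

Step 2 — fraction explained by component i = λ_i / Σ λ:
  PC1: 54/106 = 0.5094
  PC2: 44/106 = 0.4151
  PC3: 8/106 = 0.0755

Step 3 — cumulative fraction after k components = (λ_1 + ... + λ_k) / Σ λ:
  k = 1: 54/106 = 0.5094
  k = 2: (54 + 44)/106 = 98/106 = 0.9245
  k = 3: (54 + 44 + 8)/106 = 106/106 = 1

Summary (fraction, with percent):

explained: PC1 0.5094 (50.94%), PC2 0.4151 (41.51%), PC3 0.0755 (7.55%);  cumulative: 0.5094, 0.9245, 1


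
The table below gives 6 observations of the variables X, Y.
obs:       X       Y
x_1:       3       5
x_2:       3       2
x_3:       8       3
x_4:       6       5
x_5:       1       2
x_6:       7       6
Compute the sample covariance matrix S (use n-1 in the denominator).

Step 1 — column means:
  mean(X) = (3 + 3 + 8 + 6 + 1 + 7) / 6 = 28/6 = 4.6667
  mean(Y) = (5 + 2 + 3 + 5 + 2 + 6) / 6 = 23/6 = 3.8333

Step 2 — sample covariance S[i,j] = (1/(n-1)) · Σ_k (x_{k,i} - mean_i) · (x_{k,j} - mean_j), with n-1 = 5.
  S[X,X] = ((-1.6667)·(-1.6667) + (-1.6667)·(-1.6667) + (3.3333)·(3.3333) + (1.3333)·(1.3333) + (-3.6667)·(-3.6667) + (2.3333)·(2.3333)) / 5 = 37.3333/5 = 7.4667
  S[X,Y] = ((-1.6667)·(1.1667) + (-1.6667)·(-1.8333) + (3.3333)·(-0.8333) + (1.3333)·(1.1667) + (-3.6667)·(-1.8333) + (2.3333)·(2.1667)) / 5 = 11.6667/5 = 2.3333
  S[Y,Y] = ((1.1667)·(1.1667) + (-1.8333)·(-1.8333) + (-0.8333)·(-0.8333) + (1.1667)·(1.1667) + (-1.8333)·(-1.8333) + (2.1667)·(2.1667)) / 5 = 14.8333/5 = 2.9667

S is symmetric (S[j,i] = S[i,j]). Assembling:

S = [[7.4667, 2.3333],
 [2.3333, 2.9667]]


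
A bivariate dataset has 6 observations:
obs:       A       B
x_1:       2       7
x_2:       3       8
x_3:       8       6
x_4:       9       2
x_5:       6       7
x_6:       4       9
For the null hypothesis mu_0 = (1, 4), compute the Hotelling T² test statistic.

Step 1 — sample mean vector:
  mean(A) = (2 + 3 + 8 + 9 + 6 + 4) / 6 = 32/6 = 5.3333
  mean(B) = (7 + 8 + 6 + 2 + 7 + 9) / 6 = 39/6 = 6.5
  x̄ = (5.3333, 6.5),  deviation x̄ - mu_0 = (5.3333, 6.5) - (1, 4) = (4.3333, 2.5).

Step 2 — sample covariance matrix, S[i,j] = (1/(n-1)) · Σ_k (x_{k,i} - mean_i) · (x_{k,j} - mean_j), divisor n-1 = 5:
  S[A,A] = ((-3.3333)·(-3.3333) + (-2.3333)·(-2.3333) + (2.6667)·(2.6667) + (3.6667)·(3.6667) + (0.6667)·(0.6667) + (-1.3333)·(-1.3333)) / 5 = 39.3333/5 = 7.8667
  S[A,B] = ((-3.3333)·(0.5) + (-2.3333)·(1.5) + (2.6667)·(-0.5) + (3.6667)·(-4.5) + (0.6667)·(0.5) + (-1.3333)·(2.5)) / 5 = -26/5 = -5.2
  S[B,B] = ((0.5)·(0.5) + (1.5)·(1.5) + (-0.5)·(-0.5) + (-4.5)·(-4.5) + (0.5)·(0.5) + (2.5)·(2.5)) / 5 = 29.5/5 = 5.9
  S = [[7.8667, -5.2],
 [-5.2, 5.9]].

Step 3 — invert S. det(S) = 7.8667·5.9 - (-5.2)² = 19.3733.
  S^{-1} = (1/det) · [[d, -b], [-b, a]] = [[0.3045, 0.2684],
 [0.2684, 0.4061]].

Step 4 — quadratic form (x̄ - mu_0)^T · S^{-1} · (x̄ - mu_0):
  S^{-1} · (x̄ - mu_0) = (1.9907, 2.1783),
  (x̄ - mu_0)^T · [...] = (4.3333)·(1.9907) + (2.5)·(2.1783) = 14.072.

Step 5 — scale by n: T² = 6 · 14.072 = 84.4322.

T² ≈ 84.4322


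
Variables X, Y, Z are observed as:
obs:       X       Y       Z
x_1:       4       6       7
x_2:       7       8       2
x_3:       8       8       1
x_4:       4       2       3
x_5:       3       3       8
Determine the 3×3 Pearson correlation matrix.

Step 1 — column means:
  mean(X) = (4 + 7 + 8 + 4 + 3) / 5 = 26/5 = 5.2
  mean(Y) = (6 + 8 + 8 + 2 + 3) / 5 = 27/5 = 5.4
  mean(Z) = (7 + 2 + 1 + 3 + 8) / 5 = 21/5 = 4.2

Step 2 — sample variances and covariances s[i,j] = (1/(n-1)) · Σ_k (x_{k,i} - mean_i) · (x_{k,j} - mean_j), with n-1 = 4:
  s[X,X] = ((-1.2)·(-1.2) + (1.8)·(1.8) + (2.8)·(2.8) + (-1.2)·(-1.2) + (-2.2)·(-2.2)) / 4 = 18.8/4 = 4.7
  s[X,Y] = ((-1.2)·(0.6) + (1.8)·(2.6) + (2.8)·(2.6) + (-1.2)·(-3.4) + (-2.2)·(-2.4)) / 4 = 20.6/4 = 5.15
  s[X,Z] = ((-1.2)·(2.8) + (1.8)·(-2.2) + (2.8)·(-3.2) + (-1.2)·(-1.2) + (-2.2)·(3.8)) / 4 = -23.2/4 = -5.8
  s[Y,Y] = ((0.6)·(0.6) + (2.6)·(2.6) + (2.6)·(2.6) + (-3.4)·(-3.4) + (-2.4)·(-2.4)) / 4 = 31.2/4 = 7.8
  s[Y,Z] = ((0.6)·(2.8) + (2.6)·(-2.2) + (2.6)·(-3.2) + (-3.4)·(-1.2) + (-2.4)·(3.8)) / 4 = -17.4/4 = -4.35
  s[Z,Z] = ((2.8)·(2.8) + (-2.2)·(-2.2) + (-3.2)·(-3.2) + (-1.2)·(-1.2) + (3.8)·(3.8)) / 4 = 38.8/4 = 9.7
  Sample standard deviations s_i = √(s[i,i]):
  s(X) = √(4.7) = 2.1679
  s(Y) = √(7.8) = 2.7928
  s(Z) = √(9.7) = 3.1145

Step 3 — r_{ij} = s_{ij} / (s_i · s_j):
  r[X,X] = 1 (diagonal).
  r[X,Y] = 5.15 / (2.1679 · 2.7928) = 5.15 / 6.0548 = 0.8506
  r[X,Z] = -5.8 / (2.1679 · 3.1145) = -5.8 / 6.752 = -0.859
  r[Y,Y] = 1 (diagonal).
  r[Y,Z] = -4.35 / (2.7928 · 3.1145) = -4.35 / 8.6983 = -0.5001
  r[Z,Z] = 1 (diagonal).

R is symmetric with unit diagonal. Assembling:

R = [[1, 0.8506, -0.859],
 [0.8506, 1, -0.5001],
 [-0.859, -0.5001, 1]]


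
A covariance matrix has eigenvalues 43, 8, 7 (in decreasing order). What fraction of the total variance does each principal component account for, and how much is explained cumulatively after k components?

Step 1 — total variance = trace(Sigma) = Σ λ_i = 43 + 8 + 7 = 58.

Step 2 — fraction explained by component i = λ_i / Σ λ:
  PC1: 43/58 = 0.7414
  PC2: 8/58 = 0.1379
  PC3: 7/58 = 0.1207

Step 3 — cumulative fraction after k components = (λ_1 + ... + λ_k) / Σ λ:
  k = 1: 43/58 = 0.7414
  k = 2: (43 + 8)/58 = 51/58 = 0.8793
  k = 3: (43 + 8 + 7)/58 = 58/58 = 1

Summary (fraction, with percent):

explained: PC1 0.7414 (74.14%), PC2 0.1379 (13.79%), PC3 0.1207 (12.07%);  cumulative: 0.7414, 0.8793, 1


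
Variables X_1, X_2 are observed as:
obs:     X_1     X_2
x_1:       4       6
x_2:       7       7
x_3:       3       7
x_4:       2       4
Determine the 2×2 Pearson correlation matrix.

Step 1 — column means:
  mean(X_1) = (4 + 7 + 3 + 2) / 4 = 16/4 = 4
  mean(X_2) = (6 + 7 + 7 + 4) / 4 = 24/4 = 6

Step 2 — sample variances and covariances s[i,j] = (1/(n-1)) · Σ_k (x_{k,i} - mean_i) · (x_{k,j} - mean_j), with n-1 = 3:
  s[X_1,X_1] = ((0)·(0) + (3)·(3) + (-1)·(-1) + (-2)·(-2)) / 3 = 14/3 = 4.6667
  s[X_1,X_2] = ((0)·(0) + (3)·(1) + (-1)·(1) + (-2)·(-2)) / 3 = 6/3 = 2
  s[X_2,X_2] = ((0)·(0) + (1)·(1) + (1)·(1) + (-2)·(-2)) / 3 = 6/3 = 2
  Sample standard deviations s_i = √(s[i,i]):
  s(X_1) = √(4.6667) = 2.1602
  s(X_2) = √(2) = 1.4142

Step 3 — r_{ij} = s_{ij} / (s_i · s_j):
  r[X_1,X_1] = 1 (diagonal).
  r[X_1,X_2] = 2 / (2.1602 · 1.4142) = 2 / 3.0551 = 0.6547
  r[X_2,X_2] = 1 (diagonal).

R is symmetric with unit diagonal. Assembling:

R = [[1, 0.6547],
 [0.6547, 1]]
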